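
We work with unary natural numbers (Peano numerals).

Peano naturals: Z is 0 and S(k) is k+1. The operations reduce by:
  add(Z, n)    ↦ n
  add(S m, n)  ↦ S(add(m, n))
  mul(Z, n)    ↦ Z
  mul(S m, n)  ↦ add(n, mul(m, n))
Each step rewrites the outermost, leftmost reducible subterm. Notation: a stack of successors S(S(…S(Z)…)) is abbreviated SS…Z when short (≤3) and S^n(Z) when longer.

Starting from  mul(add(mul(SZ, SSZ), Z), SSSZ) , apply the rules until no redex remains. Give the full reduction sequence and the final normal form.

Answer: normal form = S^6(Z)  (in 19 steps)

Reduction:
  start: mul(add(mul(SZ, SSZ), Z), SSSZ)
  step 1: mul(add(add(SSZ, mul(Z, SSZ)), Z), SSSZ)
  step 2: mul(add(S(add(SZ, mul(Z, SSZ))), Z), SSSZ)
  step 3: mul(S(add(add(SZ, mul(Z, SSZ)), Z)), SSSZ)
  step 4: add(SSSZ, mul(add(add(SZ, mul(Z, SSZ)), Z), SSSZ))
  step 5: S(add(SSZ, mul(add(add(SZ, mul(Z, SSZ)), Z), SSSZ)))
  step 6: S(S(add(SZ, mul(add(add(SZ, mul(Z, SSZ)), Z), SSSZ))))
  step 7: S(S(S(add(Z, mul(add(add(SZ, mul(Z, SSZ)), Z), SSSZ)))))
  step 8: S(S(S(mul(add(add(SZ, mul(Z, SSZ)), Z), SSSZ))))
  step 9: S(S(S(mul(add(S(add(Z, mul(Z, SSZ))), Z), SSSZ))))
  step 10: S(S(S(mul(S(add(add(Z, mul(Z, SSZ)), Z)), SSSZ))))
  step 11: S(S(S(add(SSSZ, mul(add(add(Z, mul(Z, SSZ)), Z), SSSZ)))))
  step 12: S(S(S(S(add(SSZ, mul(add(add(Z, mul(Z, SSZ)), Z), SSSZ))))))
  step 13: S(S(S(S(S(add(SZ, mul(add(add(Z, mul(Z, SSZ)), Z), SSSZ)))))))
  step 14: S(S(S(S(S(S(add(Z, mul(add(add(Z, mul(Z, SSZ)), Z), SSSZ))))))))
  step 15: S(S(S(S(S(S(mul(add(add(Z, mul(Z, SSZ)), Z), SSSZ)))))))
  step 16: S(S(S(S(S(S(mul(add(mul(Z, SSZ), Z), SSSZ)))))))
  step 17: S(S(S(S(S(S(mul(add(Z, Z), SSSZ)))))))
  step 18: S(S(S(S(S(S(mul(Z, SSSZ)))))))
  step 19: S^6(Z)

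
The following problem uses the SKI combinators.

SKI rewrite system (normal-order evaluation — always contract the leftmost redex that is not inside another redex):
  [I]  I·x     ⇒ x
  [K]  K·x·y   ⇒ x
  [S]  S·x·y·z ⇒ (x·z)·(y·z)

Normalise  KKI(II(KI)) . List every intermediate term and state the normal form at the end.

Answer: normal form = K(KI)  (in 3 steps)

Derivation:
  start: KKI(II(KI))
  →1  K(II(KI))
  →2  K(I(KI))
  →3  K(KI)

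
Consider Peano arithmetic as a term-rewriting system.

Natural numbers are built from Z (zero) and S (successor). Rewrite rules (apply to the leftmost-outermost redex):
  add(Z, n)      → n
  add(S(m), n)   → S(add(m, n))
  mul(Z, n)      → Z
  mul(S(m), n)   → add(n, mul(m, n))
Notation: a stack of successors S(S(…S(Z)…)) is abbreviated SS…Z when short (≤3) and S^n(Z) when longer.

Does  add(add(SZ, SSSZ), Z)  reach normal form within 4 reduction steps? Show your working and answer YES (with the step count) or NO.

Answer: NO — after 4 steps the term is S(S(add(SSZ, Z))), not yet normal

Reduction:
  start: add(add(SZ, SSSZ), Z)
  →1  add(S(add(Z, SSSZ)), Z)
  →2  S(add(add(Z, SSSZ), Z))
  →3  S(add(SSSZ, Z))
  →4  S(S(add(SSZ, Z)))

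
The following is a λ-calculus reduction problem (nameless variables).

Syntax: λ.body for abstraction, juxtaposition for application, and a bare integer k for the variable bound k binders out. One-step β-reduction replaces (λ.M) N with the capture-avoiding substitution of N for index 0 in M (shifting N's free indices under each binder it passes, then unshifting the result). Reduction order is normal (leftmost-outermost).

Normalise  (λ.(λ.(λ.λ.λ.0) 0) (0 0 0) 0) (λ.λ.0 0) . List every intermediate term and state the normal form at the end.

  start: (λ.(λ.(λ.λ.λ.0) 0) (0 0 0) 0) (λ.λ.0 0)
  step 1: (λ.(λ.λ.λ.0) 0) ((λ.λ.0 0) (λ.λ.0 0) (λ.λ.0 0)) (λ.λ.0 0)
  step 2: (λ.λ.λ.0) ((λ.λ.0 0) (λ.λ.0 0) (λ.λ.0 0)) (λ.λ.0 0)
  step 3: (λ.λ.0) (λ.λ.0 0)
  step 4: λ.0

Answer: normal form = λ.0  (in 4 steps)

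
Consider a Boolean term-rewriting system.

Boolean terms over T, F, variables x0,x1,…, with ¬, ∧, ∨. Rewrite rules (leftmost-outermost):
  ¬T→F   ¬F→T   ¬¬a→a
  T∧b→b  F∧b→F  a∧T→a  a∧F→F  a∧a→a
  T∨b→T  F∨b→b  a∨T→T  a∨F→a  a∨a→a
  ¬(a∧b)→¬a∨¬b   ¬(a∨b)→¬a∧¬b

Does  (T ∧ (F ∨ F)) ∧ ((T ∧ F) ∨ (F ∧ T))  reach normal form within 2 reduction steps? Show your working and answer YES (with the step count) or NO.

Answer: NO — after 2 steps the term is F ∧ ((T ∧ F) ∨ (F ∧ T)), not yet normal

Derivation:
  start: (T ∧ (F ∨ F)) ∧ ((T ∧ F) ∨ (F ∧ T))
  step 1: (F ∨ F) ∧ ((T ∧ F) ∨ (F ∧ T))
  step 2: F ∧ ((T ∧ F) ∨ (F ∧ T))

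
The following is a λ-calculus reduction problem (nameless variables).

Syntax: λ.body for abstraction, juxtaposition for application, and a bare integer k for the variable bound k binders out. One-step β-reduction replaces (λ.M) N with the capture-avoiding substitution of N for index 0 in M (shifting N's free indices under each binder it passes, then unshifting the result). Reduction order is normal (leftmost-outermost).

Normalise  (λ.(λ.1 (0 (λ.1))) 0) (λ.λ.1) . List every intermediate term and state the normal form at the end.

Answer: normal form = λ.λ.λ.λ.λ.1  (in 4 steps)

Derivation:
  start: (λ.(λ.1 (0 (λ.1))) 0) (λ.λ.1)
  →1  (λ.(λ.λ.1) (0 (λ.1))) (λ.λ.1)
  →2  (λ.λ.1) ((λ.λ.1) (λ.λ.λ.1))
  →3  λ.(λ.λ.1) (λ.λ.λ.1)
  →4  λ.λ.λ.λ.λ.1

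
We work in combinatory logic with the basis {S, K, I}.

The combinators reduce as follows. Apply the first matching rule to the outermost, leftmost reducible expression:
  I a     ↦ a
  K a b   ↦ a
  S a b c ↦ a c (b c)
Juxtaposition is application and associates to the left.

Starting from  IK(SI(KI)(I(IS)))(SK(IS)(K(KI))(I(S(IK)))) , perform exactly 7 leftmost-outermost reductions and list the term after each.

Answer: after 7 steps: SI

Working:
  start: IK(SI(KI)(I(IS)))(SK(IS)(K(KI))(I(S(IK))))
  →1  K(SI(KI)(I(IS)))(SK(IS)(K(KI))(I(S(IK))))
  →2  SI(KI)(I(IS))
  →3  I(I(IS))(KI(I(IS)))
  →4  I(IS)(KI(I(IS)))
  →5  IS(KI(I(IS)))
  →6  S(KI(I(IS)))
  →7  SI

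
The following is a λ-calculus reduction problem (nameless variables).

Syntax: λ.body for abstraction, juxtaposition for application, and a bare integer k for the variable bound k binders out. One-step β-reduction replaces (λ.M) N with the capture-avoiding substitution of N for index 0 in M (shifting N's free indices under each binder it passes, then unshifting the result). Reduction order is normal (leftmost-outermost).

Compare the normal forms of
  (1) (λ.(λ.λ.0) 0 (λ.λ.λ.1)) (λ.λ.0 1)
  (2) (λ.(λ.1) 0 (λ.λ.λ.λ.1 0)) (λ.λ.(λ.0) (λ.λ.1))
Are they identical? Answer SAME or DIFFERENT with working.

Answer: SAME — A ⇓ λ.λ.λ.1, B ⇓ λ.λ.λ.1

Working:
Term A:
  start: (λ.(λ.λ.0) 0 (λ.λ.λ.1)) (λ.λ.0 1)
  [1] (λ.λ.0) (λ.λ.0 1) (λ.λ.λ.1)
  [2] (λ.0) (λ.λ.λ.1)
  [3] λ.λ.λ.1

Term B:
  start: (λ.(λ.1) 0 (λ.λ.λ.λ.1 0)) (λ.λ.(λ.0) (λ.λ.1))
  [1] (λ.λ.λ.(λ.0) (λ.λ.1)) (λ.λ.(λ.0) (λ.λ.1)) (λ.λ.λ.λ.1 0)
  [2] (λ.λ.(λ.0) (λ.λ.1)) (λ.λ.λ.λ.1 0)
  [3] λ.(λ.0) (λ.λ.1)
  [4] λ.λ.λ.1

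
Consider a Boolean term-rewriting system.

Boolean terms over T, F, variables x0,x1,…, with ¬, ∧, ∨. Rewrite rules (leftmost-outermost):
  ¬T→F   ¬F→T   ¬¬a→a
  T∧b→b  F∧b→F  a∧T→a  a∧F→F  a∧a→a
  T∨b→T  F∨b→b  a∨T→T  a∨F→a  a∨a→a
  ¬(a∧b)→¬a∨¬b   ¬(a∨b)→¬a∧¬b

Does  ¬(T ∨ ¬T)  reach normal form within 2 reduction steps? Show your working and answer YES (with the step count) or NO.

  start: ¬(T ∨ ¬T)
  [1] ¬T ∧ ¬¬T
  [2] F ∧ ¬¬T

Answer: NO — after 2 steps the term is F ∧ ¬¬T, not yet normal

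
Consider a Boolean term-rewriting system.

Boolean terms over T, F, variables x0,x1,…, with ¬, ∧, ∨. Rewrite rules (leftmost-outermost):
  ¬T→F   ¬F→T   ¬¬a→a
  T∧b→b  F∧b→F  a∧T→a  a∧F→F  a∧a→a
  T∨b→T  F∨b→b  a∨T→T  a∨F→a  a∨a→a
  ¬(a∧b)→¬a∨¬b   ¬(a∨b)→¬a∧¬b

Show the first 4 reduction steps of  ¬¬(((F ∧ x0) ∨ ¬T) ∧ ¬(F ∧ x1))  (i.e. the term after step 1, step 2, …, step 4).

Answer: after 4 steps: F ∧ ¬(F ∧ x1)

Working:
  start: ¬¬(((F ∧ x0) ∨ ¬T) ∧ ¬(F ∧ x1))
  [1] ((F ∧ x0) ∨ ¬T) ∧ ¬(F ∧ x1)
  [2] (F ∨ ¬T) ∧ ¬(F ∧ x1)
  [3] ¬T ∧ ¬(F ∧ x1)
  [4] F ∧ ¬(F ∧ x1)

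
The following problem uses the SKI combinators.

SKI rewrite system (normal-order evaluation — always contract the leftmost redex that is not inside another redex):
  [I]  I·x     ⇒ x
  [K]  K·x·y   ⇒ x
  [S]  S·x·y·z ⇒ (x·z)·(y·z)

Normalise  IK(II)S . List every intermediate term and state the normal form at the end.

  start: IK(II)S
  [1] K(II)S
  [2] II
  [3] I

Answer: normal form = I  (in 3 steps)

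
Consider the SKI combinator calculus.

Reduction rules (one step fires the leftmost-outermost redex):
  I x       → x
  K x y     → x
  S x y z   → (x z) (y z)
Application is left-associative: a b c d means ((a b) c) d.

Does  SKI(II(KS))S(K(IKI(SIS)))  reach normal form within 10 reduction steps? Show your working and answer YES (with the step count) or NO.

Answer: YES — reaches normal form S(KI) in 7 ≤ 10 steps

Working:
  start: SKI(II(KS))S(K(IKI(SIS)))
  step 1: K(II(KS))(I(II(KS)))S(K(IKI(SIS)))
  step 2: II(KS)S(K(IKI(SIS)))
  step 3: I(KS)S(K(IKI(SIS)))
  step 4: KSS(K(IKI(SIS)))
  step 5: S(K(IKI(SIS)))
  step 6: S(K(KI(SIS)))
  step 7: S(KI)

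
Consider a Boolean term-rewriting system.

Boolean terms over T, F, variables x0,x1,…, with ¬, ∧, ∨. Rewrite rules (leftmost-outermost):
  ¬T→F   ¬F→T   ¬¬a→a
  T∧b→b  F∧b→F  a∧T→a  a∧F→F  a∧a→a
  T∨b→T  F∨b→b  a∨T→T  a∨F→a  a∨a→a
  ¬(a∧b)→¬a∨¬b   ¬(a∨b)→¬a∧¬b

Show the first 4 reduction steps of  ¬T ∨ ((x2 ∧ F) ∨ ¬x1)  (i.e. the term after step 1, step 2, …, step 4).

Answer: after 4 steps: ¬x1

Reduction:
  start: ¬T ∨ ((x2 ∧ F) ∨ ¬x1)
  [1] F ∨ ((x2 ∧ F) ∨ ¬x1)
  [2] (x2 ∧ F) ∨ ¬x1
  [3] F ∨ ¬x1
  [4] ¬x1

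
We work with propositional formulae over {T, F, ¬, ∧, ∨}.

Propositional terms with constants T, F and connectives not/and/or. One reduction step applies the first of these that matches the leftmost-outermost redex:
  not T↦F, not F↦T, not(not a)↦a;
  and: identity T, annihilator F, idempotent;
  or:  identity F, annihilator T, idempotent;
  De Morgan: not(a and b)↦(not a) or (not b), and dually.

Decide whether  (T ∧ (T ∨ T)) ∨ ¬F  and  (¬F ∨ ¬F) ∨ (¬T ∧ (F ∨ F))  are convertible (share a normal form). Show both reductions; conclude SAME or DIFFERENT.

Answer: SAME — A ⇓ T, B ⇓ T

Reduction:
Term A:
  start: (T ∧ (T ∨ T)) ∨ ¬F
  →1  (T ∨ T) ∨ ¬F
  →2  T ∨ ¬F
  →3  T

Term B:
  start: (¬F ∨ ¬F) ∨ (¬T ∧ (F ∨ F))
  →1  ¬F ∨ (¬T ∧ (F ∨ F))
  →2  T ∨ (¬T ∧ (F ∨ F))
  →3  T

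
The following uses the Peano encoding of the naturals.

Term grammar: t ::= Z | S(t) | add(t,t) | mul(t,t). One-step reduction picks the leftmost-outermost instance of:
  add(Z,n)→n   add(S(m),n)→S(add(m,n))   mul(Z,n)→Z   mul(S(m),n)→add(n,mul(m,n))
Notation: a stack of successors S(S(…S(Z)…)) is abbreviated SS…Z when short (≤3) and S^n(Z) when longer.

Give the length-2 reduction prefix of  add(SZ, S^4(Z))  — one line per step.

  start: add(SZ, S^4(Z))
  [1] S(add(Z, S^4(Z)))
  [2] S^5(Z)

Answer: after 2 steps: S^5(Z)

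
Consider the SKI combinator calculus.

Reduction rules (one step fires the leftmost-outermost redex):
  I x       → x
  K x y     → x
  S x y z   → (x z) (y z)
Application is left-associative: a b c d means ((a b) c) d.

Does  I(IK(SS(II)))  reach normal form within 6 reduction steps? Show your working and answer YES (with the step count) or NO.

Answer: YES — reaches normal form K(SSI) in 3 ≤ 6 steps

Derivation:
  start: I(IK(SS(II)))
  [1] IK(SS(II))
  [2] K(SS(II))
  [3] K(SSI)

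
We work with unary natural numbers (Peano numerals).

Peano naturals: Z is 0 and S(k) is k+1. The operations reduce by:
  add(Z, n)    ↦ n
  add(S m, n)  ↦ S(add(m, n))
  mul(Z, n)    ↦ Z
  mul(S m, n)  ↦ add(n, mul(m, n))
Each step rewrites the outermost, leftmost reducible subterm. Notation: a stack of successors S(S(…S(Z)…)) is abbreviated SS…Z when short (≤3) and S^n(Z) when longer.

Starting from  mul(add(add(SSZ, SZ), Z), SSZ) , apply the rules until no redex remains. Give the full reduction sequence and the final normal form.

Answer: normal form = S^6(Z)  (in 20 steps)

Derivation:
  start: mul(add(add(SSZ, SZ), Z), SSZ)
  [1] mul(add(S(add(SZ, SZ)), Z), SSZ)
  [2] mul(S(add(add(SZ, SZ), Z)), SSZ)
  [3] add(SSZ, mul(add(add(SZ, SZ), Z), SSZ))
  [4] S(add(SZ, mul(add(add(SZ, SZ), Z), SSZ)))
  [5] S(S(add(Z, mul(add(add(SZ, SZ), Z), SSZ))))
  [6] S(S(mul(add(add(SZ, SZ), Z), SSZ)))
  [7] S(S(mul(add(S(add(Z, SZ)), Z), SSZ)))
  [8] S(S(mul(S(add(add(Z, SZ), Z)), SSZ)))
  [9] S(S(add(SSZ, mul(add(add(Z, SZ), Z), SSZ))))
  [10] S(S(S(add(SZ, mul(add(add(Z, SZ), Z), SSZ)))))
  [11] S(S(S(S(add(Z, mul(add(add(Z, SZ), Z), SSZ))))))
  [12] S(S(S(S(mul(add(add(Z, SZ), Z), SSZ)))))
  [13] S(S(S(S(mul(add(SZ, Z), SSZ)))))
  [14] S(S(S(S(mul(S(add(Z, Z)), SSZ)))))
  [15] S(S(S(S(add(SSZ, mul(add(Z, Z), SSZ))))))
  [16] S(S(S(S(S(add(SZ, mul(add(Z, Z), SSZ)))))))
  [17] S(S(S(S(S(S(add(Z, mul(add(Z, Z), SSZ))))))))
  [18] S(S(S(S(S(S(mul(add(Z, Z), SSZ)))))))
  [19] S(S(S(S(S(S(mul(Z, SSZ)))))))
  [20] S^6(Z)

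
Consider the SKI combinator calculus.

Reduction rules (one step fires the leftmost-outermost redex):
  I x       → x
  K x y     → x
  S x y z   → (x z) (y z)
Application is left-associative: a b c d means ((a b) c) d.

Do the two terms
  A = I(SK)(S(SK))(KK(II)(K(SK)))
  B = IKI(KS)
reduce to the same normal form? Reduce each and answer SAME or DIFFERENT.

Term A:
  start: I(SK)(S(SK))(KK(II)(K(SK)))
  [1] SK(S(SK))(KK(II)(K(SK)))
  [2] K(KK(II)(K(SK)))(S(SK)(KK(II)(K(SK))))
  [3] KK(II)(K(SK))
  [4] K(K(SK))

Term B:
  start: IKI(KS)
  [1] KI(KS)
  [2] I

Answer: DIFFERENT — A ⇓ K(K(SK)), B ⇓ I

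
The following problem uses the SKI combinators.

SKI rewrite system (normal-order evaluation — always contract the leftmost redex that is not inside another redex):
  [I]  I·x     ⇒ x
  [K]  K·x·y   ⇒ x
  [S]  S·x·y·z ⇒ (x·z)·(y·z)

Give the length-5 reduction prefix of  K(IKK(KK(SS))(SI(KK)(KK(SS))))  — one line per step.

  start: K(IKK(KK(SS))(SI(KK)(KK(SS))))
  →1  K(KK(KK(SS))(SI(KK)(KK(SS))))
  →2  K(K(SI(KK)(KK(SS))))
  →3  K(K(I(KK(SS))(KK(KK(SS)))))
  →4  K(K(KK(SS)(KK(KK(SS)))))
  →5  K(K(K(KK(KK(SS)))))

Answer: after 5 steps: K(K(K(KK(KK(SS)))))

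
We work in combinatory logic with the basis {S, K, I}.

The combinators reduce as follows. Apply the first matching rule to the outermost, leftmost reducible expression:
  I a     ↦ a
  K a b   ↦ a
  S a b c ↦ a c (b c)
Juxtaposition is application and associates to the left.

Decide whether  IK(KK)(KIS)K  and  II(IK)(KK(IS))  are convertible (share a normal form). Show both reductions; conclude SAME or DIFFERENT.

Answer: DIFFERENT — A ⇓ K, B ⇓ KK

Working:
Term A:
  start: IK(KK)(KIS)K
  step 1: K(KK)(KIS)K
  step 2: KKK
  step 3: K

Term B:
  start: II(IK)(KK(IS))
  step 1: I(IK)(KK(IS))
  step 2: IK(KK(IS))
  step 3: K(KK(IS))
  step 4: KK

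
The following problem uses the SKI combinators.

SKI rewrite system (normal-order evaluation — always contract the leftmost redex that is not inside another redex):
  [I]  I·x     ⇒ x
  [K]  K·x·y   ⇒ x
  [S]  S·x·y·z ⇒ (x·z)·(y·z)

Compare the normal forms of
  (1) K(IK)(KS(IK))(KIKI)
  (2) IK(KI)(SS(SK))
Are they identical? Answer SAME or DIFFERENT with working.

Answer: SAME — A ⇓ KI, B ⇓ KI

Reduction:
Term A:
  start: K(IK)(KS(IK))(KIKI)
  →1  IK(KIKI)
  →2  K(KIKI)
  →3  K(II)
  →4  KI

Term B:
  start: IK(KI)(SS(SK))
  →1  K(KI)(SS(SK))
  →2  KI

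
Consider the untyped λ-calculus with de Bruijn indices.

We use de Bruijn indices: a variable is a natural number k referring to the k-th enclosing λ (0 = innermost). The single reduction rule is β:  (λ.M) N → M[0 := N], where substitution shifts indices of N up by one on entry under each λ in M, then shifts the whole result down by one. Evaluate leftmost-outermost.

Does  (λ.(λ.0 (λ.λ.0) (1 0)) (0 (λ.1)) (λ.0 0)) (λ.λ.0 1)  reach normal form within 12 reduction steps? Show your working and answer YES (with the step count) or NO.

Answer: NO — after 12 steps the term is (λ.0 (λ.λ.λ.0 1)) (λ.λ.λ.0 1), not yet normal

Working:
  start: (λ.(λ.0 (λ.λ.0) (1 0)) (0 (λ.1)) (λ.0 0)) (λ.λ.0 1)
  [1] (λ.0 (λ.λ.0) ((λ.λ.0 1) 0)) ((λ.λ.0 1) (λ.λ.λ.0 1)) (λ.0 0)
  [2] (λ.λ.0 1) (λ.λ.λ.0 1) (λ.λ.0) ((λ.λ.0 1) ((λ.λ.0 1) (λ.λ.λ.0 1))) (λ.0 0)
  [3] (λ.0 (λ.λ.λ.0 1)) (λ.λ.0) ((λ.λ.0 1) ((λ.λ.0 1) (λ.λ.λ.0 1))) (λ.0 0)
  [4] (λ.λ.0) (λ.λ.λ.0 1) ((λ.λ.0 1) ((λ.λ.0 1) (λ.λ.λ.0 1))) (λ.0 0)
  [5] (λ.0) ((λ.λ.0 1) ((λ.λ.0 1) (λ.λ.λ.0 1))) (λ.0 0)
  [6] (λ.λ.0 1) ((λ.λ.0 1) (λ.λ.λ.0 1)) (λ.0 0)
  [7] (λ.0 ((λ.λ.0 1) (λ.λ.λ.0 1))) (λ.0 0)
  [8] (λ.0 0) ((λ.λ.0 1) (λ.λ.λ.0 1))
  [9] (λ.λ.0 1) (λ.λ.λ.0 1) ((λ.λ.0 1) (λ.λ.λ.0 1))
  [10] (λ.0 (λ.λ.λ.0 1)) ((λ.λ.0 1) (λ.λ.λ.0 1))
  [11] (λ.λ.0 1) (λ.λ.λ.0 1) (λ.λ.λ.0 1)
  [12] (λ.0 (λ.λ.λ.0 1)) (λ.λ.λ.0 1)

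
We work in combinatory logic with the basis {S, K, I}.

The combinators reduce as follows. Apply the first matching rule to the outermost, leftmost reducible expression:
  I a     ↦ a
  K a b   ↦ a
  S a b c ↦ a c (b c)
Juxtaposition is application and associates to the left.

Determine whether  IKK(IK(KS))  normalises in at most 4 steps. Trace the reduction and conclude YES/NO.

  start: IKK(IK(KS))
  [1] KK(IK(KS))
  [2] K

Answer: YES — reaches normal form K in 2 ≤ 4 steps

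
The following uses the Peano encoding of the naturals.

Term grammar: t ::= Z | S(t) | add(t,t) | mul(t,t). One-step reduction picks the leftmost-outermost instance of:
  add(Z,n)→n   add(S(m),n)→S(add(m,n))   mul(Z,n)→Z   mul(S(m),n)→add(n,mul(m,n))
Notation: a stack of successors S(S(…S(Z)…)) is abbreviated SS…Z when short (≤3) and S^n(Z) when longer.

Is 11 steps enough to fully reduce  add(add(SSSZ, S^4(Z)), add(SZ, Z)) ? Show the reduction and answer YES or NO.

  start: add(add(SSSZ, S^4(Z)), add(SZ, Z))
  [1] add(S(add(SSZ, S^4(Z))), add(SZ, Z))
  [2] S(add(add(SSZ, S^4(Z)), add(SZ, Z)))
  [3] S(add(S(add(SZ, S^4(Z))), add(SZ, Z)))
  [4] S(S(add(add(SZ, S^4(Z)), add(SZ, Z))))
  [5] S(S(add(S(add(Z, S^4(Z))), add(SZ, Z))))
  [6] S(S(S(add(add(Z, S^4(Z)), add(SZ, Z)))))
  [7] S(S(S(add(S^4(Z), add(SZ, Z)))))
  [8] S(S(S(S(add(SSSZ, add(SZ, Z))))))
  [9] S(S(S(S(S(add(SSZ, add(SZ, Z)))))))
  [10] S(S(S(S(S(S(add(SZ, add(SZ, Z))))))))
  [11] S(S(S(S(S(S(S(add(Z, add(SZ, Z)))))))))

Answer: NO — after 11 steps the term is S(S(S(S(S(S(S(add(Z, add(SZ, Z))))))))), not yet normal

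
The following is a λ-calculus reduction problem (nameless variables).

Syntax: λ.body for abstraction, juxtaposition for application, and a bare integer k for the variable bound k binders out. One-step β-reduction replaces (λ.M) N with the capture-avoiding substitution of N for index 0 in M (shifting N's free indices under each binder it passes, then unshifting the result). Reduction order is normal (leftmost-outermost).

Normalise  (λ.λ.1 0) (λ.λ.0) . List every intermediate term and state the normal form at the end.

  start: (λ.λ.1 0) (λ.λ.0)
  →1  λ.(λ.λ.0) 0
  →2  λ.λ.0

Answer: normal form = λ.λ.0  (in 2 steps)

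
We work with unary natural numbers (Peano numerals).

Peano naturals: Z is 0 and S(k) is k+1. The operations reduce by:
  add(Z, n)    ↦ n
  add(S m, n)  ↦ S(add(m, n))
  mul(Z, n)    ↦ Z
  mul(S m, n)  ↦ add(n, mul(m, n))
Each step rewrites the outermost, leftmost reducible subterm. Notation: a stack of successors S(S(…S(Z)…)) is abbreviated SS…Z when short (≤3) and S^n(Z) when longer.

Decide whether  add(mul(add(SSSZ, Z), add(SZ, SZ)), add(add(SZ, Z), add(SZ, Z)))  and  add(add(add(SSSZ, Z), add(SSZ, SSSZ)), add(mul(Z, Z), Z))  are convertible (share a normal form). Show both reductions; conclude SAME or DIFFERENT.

Term A:
  start: add(mul(add(SSSZ, Z), add(SZ, SZ)), add(add(SZ, Z), add(SZ, Z)))
  [1] add(mul(S(add(SSZ, Z)), add(SZ, SZ)), add(add(SZ, Z), add(SZ, Z)))
  [2] add(add(add(SZ, SZ), mul(add(SSZ, Z), add(SZ, SZ))), add(add(SZ, Z), add(SZ, Z)))
  [3] add(add(S(add(Z, SZ)), mul(add(SSZ, Z), add(SZ, SZ))), add(add(SZ, Z), add(SZ, Z)))
  [4] add(S(add(add(Z, SZ), mul(add(SSZ, Z), add(SZ, SZ)))), add(add(SZ, Z), add(SZ, Z)))
  [5] S(add(add(add(Z, SZ), mul(add(SSZ, Z), add(SZ, SZ))), add(add(SZ, Z), add(SZ, Z))))
  [6] S(add(add(SZ, mul(add(SSZ, Z), add(SZ, SZ))), add(add(SZ, Z), add(SZ, Z))))
  [7] S(add(S(add(Z, mul(add(SSZ, Z), add(SZ, SZ)))), add(add(SZ, Z), add(SZ, Z))))
  [8] S(S(add(add(Z, mul(add(SSZ, Z), add(SZ, SZ))), add(add(SZ, Z), add(SZ, Z)))))
  [9] S(S(add(mul(add(SSZ, Z), add(SZ, SZ)), add(add(SZ, Z), add(SZ, Z)))))
  [10] S(S(add(mul(S(add(SZ, Z)), add(SZ, SZ)), add(add(SZ, Z), add(SZ, Z)))))
  [11] S(S(add(add(add(SZ, SZ), mul(add(SZ, Z), add(SZ, SZ))), add(add(SZ, Z), add(SZ, Z)))))
  [12] S(S(add(add(S(add(Z, SZ)), mul(add(SZ, Z), add(SZ, SZ))), add(add(SZ, Z), add(SZ, Z)))))
  [13] S(S(add(S(add(add(Z, SZ), mul(add(SZ, Z), add(SZ, SZ)))), add(add(SZ, Z), add(SZ, Z)))))
  [14] S(S(S(add(add(add(Z, SZ), mul(add(SZ, Z), add(SZ, SZ))), add(add(SZ, Z), add(SZ, Z))))))
  [15] S(S(S(add(add(SZ, mul(add(SZ, Z), add(SZ, SZ))), add(add(SZ, Z), add(SZ, Z))))))
  [16] S(S(S(add(S(add(Z, mul(add(SZ, Z), add(SZ, SZ)))), add(add(SZ, Z), add(SZ, Z))))))
  [17] S(S(S(S(add(add(Z, mul(add(SZ, Z), add(SZ, SZ))), add(add(SZ, Z), add(SZ, Z)))))))
  [18] S(S(S(S(add(mul(add(SZ, Z), add(SZ, SZ)), add(add(SZ, Z), add(SZ, Z)))))))
  [19] S(S(S(S(add(mul(S(add(Z, Z)), add(SZ, SZ)), add(add(SZ, Z), add(SZ, Z)))))))
  [20] S(S(S(S(add(add(add(SZ, SZ), mul(add(Z, Z), add(SZ, SZ))), add(add(SZ, Z), add(SZ, Z)))))))
  [21] S(S(S(S(add(add(S(add(Z, SZ)), mul(add(Z, Z), add(SZ, SZ))), add(add(SZ, Z), add(SZ, Z)))))))
  [22] S(S(S(S(add(S(add(add(Z, SZ), mul(add(Z, Z), add(SZ, SZ)))), add(add(SZ, Z), add(SZ, Z)))))))
  [23] S(S(S(S(S(add(add(add(Z, SZ), mul(add(Z, Z), add(SZ, SZ))), add(add(SZ, Z), add(SZ, Z))))))))
  [24] S(S(S(S(S(add(add(SZ, mul(add(Z, Z), add(SZ, SZ))), add(add(SZ, Z), add(SZ, Z))))))))
  [25] S(S(S(S(S(add(S(add(Z, mul(add(Z, Z), add(SZ, SZ)))), add(add(SZ, Z), add(SZ, Z))))))))
  [26] S(S(S(S(S(S(add(add(Z, mul(add(Z, Z), add(SZ, SZ))), add(add(SZ, Z), add(SZ, Z)))))))))
  [27] S(S(S(S(S(S(add(mul(add(Z, Z), add(SZ, SZ)), add(add(SZ, Z), add(SZ, Z)))))))))
  [28] S(S(S(S(S(S(add(mul(Z, add(SZ, SZ)), add(add(SZ, Z), add(SZ, Z)))))))))
  [29] S(S(S(S(S(S(add(Z, add(add(SZ, Z), add(SZ, Z)))))))))
  [30] S(S(S(S(S(S(add(add(SZ, Z), add(SZ, Z))))))))
  [31] S(S(S(S(S(S(add(S(add(Z, Z)), add(SZ, Z))))))))
  [32] S(S(S(S(S(S(S(add(add(Z, Z), add(SZ, Z)))))))))
  [33] S(S(S(S(S(S(S(add(Z, add(SZ, Z)))))))))
  [34] S(S(S(S(S(S(S(add(SZ, Z))))))))
  [35] S(S(S(S(S(S(S(S(add(Z, Z)))))))))
  [36] S^8(Z)

Term B:
  start: add(add(add(SSSZ, Z), add(SSZ, SSSZ)), add(mul(Z, Z), Z))
  [1] add(add(S(add(SSZ, Z)), add(SSZ, SSSZ)), add(mul(Z, Z), Z))
  [2] add(S(add(add(SSZ, Z), add(SSZ, SSSZ))), add(mul(Z, Z), Z))
  [3] S(add(add(add(SSZ, Z), add(SSZ, SSSZ)), add(mul(Z, Z), Z)))
  [4] S(add(add(S(add(SZ, Z)), add(SSZ, SSSZ)), add(mul(Z, Z), Z)))
  [5] S(add(S(add(add(SZ, Z), add(SSZ, SSSZ))), add(mul(Z, Z), Z)))
  [6] S(S(add(add(add(SZ, Z), add(SSZ, SSSZ)), add(mul(Z, Z), Z))))
  [7] S(S(add(add(S(add(Z, Z)), add(SSZ, SSSZ)), add(mul(Z, Z), Z))))
  [8] S(S(add(S(add(add(Z, Z), add(SSZ, SSSZ))), add(mul(Z, Z), Z))))
  [9] S(S(S(add(add(add(Z, Z), add(SSZ, SSSZ)), add(mul(Z, Z), Z)))))
  [10] S(S(S(add(add(Z, add(SSZ, SSSZ)), add(mul(Z, Z), Z)))))
  [11] S(S(S(add(add(SSZ, SSSZ), add(mul(Z, Z), Z)))))
  [12] S(S(S(add(S(add(SZ, SSSZ)), add(mul(Z, Z), Z)))))
  [13] S(S(S(S(add(add(SZ, SSSZ), add(mul(Z, Z), Z))))))
  [14] S(S(S(S(add(S(add(Z, SSSZ)), add(mul(Z, Z), Z))))))
  [15] S(S(S(S(S(add(add(Z, SSSZ), add(mul(Z, Z), Z)))))))
  [16] S(S(S(S(S(add(SSSZ, add(mul(Z, Z), Z)))))))
  [17] S(S(S(S(S(S(add(SSZ, add(mul(Z, Z), Z))))))))
  [18] S(S(S(S(S(S(S(add(SZ, add(mul(Z, Z), Z)))))))))
  [19] S(S(S(S(S(S(S(S(add(Z, add(mul(Z, Z), Z))))))))))
  [20] S(S(S(S(S(S(S(S(add(mul(Z, Z), Z)))))))))
  [21] S(S(S(S(S(S(S(S(add(Z, Z)))))))))
  [22] S^8(Z)

Answer: SAME — A ⇓ S^8(Z), B ⇓ S^8(Z)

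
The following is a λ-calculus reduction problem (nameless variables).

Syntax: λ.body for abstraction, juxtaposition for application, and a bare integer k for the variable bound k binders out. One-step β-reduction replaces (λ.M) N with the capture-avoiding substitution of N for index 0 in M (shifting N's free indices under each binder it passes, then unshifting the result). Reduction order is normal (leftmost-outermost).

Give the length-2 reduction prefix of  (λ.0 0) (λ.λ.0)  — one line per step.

  start: (λ.0 0) (λ.λ.0)
  →1  (λ.λ.0) (λ.λ.0)
  →2  λ.0

Answer: after 2 steps: λ.0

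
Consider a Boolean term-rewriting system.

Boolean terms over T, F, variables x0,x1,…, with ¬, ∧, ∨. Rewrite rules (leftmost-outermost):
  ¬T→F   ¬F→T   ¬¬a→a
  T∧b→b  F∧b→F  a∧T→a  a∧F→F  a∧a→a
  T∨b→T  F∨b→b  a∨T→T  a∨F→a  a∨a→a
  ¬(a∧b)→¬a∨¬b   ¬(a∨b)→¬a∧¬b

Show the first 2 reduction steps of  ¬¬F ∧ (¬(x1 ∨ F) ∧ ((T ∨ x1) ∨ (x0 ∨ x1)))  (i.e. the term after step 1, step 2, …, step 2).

  start: ¬¬F ∧ (¬(x1 ∨ F) ∧ ((T ∨ x1) ∨ (x0 ∨ x1)))
  step 1: F ∧ (¬(x1 ∨ F) ∧ ((T ∨ x1) ∨ (x0 ∨ x1)))
  step 2: F

Answer: after 2 steps: F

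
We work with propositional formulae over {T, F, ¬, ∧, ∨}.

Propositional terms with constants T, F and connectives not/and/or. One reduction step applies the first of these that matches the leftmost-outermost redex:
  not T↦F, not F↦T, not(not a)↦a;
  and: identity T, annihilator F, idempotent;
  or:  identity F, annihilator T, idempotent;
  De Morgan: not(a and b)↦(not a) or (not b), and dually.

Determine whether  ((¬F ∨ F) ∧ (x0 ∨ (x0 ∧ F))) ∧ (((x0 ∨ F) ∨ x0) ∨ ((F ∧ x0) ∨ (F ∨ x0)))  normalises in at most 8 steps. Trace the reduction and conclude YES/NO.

  start: ((¬F ∨ F) ∧ (x0 ∨ (x0 ∧ F))) ∧ (((x0 ∨ F) ∨ x0) ∨ ((F ∧ x0) ∨ (F ∨ x0)))
  step 1: (¬F ∧ (x0 ∨ (x0 ∧ F))) ∧ (((x0 ∨ F) ∨ x0) ∨ ((F ∧ x0) ∨ (F ∨ x0)))
  step 2: (T ∧ (x0 ∨ (x0 ∧ F))) ∧ (((x0 ∨ F) ∨ x0) ∨ ((F ∧ x0) ∨ (F ∨ x0)))
  step 3: (x0 ∨ (x0 ∧ F)) ∧ (((x0 ∨ F) ∨ x0) ∨ ((F ∧ x0) ∨ (F ∨ x0)))
  step 4: (x0 ∨ F) ∧ (((x0 ∨ F) ∨ x0) ∨ ((F ∧ x0) ∨ (F ∨ x0)))
  step 5: x0 ∧ (((x0 ∨ F) ∨ x0) ∨ ((F ∧ x0) ∨ (F ∨ x0)))
  step 6: x0 ∧ ((x0 ∨ x0) ∨ ((F ∧ x0) ∨ (F ∨ x0)))
  step 7: x0 ∧ (x0 ∨ ((F ∧ x0) ∨ (F ∨ x0)))
  step 8: x0 ∧ (x0 ∨ (F ∨ (F ∨ x0)))

Answer: NO — after 8 steps the term is x0 ∧ (x0 ∨ (F ∨ (F ∨ x0))), not yet normal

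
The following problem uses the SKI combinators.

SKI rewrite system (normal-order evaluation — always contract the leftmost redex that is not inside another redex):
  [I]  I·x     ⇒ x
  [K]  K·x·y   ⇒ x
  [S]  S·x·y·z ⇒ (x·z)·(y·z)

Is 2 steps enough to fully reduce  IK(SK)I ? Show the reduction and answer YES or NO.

Answer: YES — reaches normal form SK in 2 ≤ 2 steps

Derivation:
  start: IK(SK)I
  step 1: K(SK)I
  step 2: SK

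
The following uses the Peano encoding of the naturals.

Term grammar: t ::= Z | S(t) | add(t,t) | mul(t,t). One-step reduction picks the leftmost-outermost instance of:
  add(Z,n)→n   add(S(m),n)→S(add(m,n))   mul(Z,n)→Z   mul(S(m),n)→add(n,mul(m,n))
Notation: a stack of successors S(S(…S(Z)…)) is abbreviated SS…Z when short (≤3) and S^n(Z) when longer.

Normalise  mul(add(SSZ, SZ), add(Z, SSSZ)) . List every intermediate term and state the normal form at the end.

  start: mul(add(SSZ, SZ), add(Z, SSSZ))
  [1] mul(S(add(SZ, SZ)), add(Z, SSSZ))
  [2] add(add(Z, SSSZ), mul(add(SZ, SZ), add(Z, SSSZ)))
  [3] add(SSSZ, mul(add(SZ, SZ), add(Z, SSSZ)))
  [4] S(add(SSZ, mul(add(SZ, SZ), add(Z, SSSZ))))
  [5] S(S(add(SZ, mul(add(SZ, SZ), add(Z, SSSZ)))))
  [6] S(S(S(add(Z, mul(add(SZ, SZ), add(Z, SSSZ))))))
  [7] S(S(S(mul(add(SZ, SZ), add(Z, SSSZ)))))
  [8] S(S(S(mul(S(add(Z, SZ)), add(Z, SSSZ)))))
  [9] S(S(S(add(add(Z, SSSZ), mul(add(Z, SZ), add(Z, SSSZ))))))
  [10] S(S(S(add(SSSZ, mul(add(Z, SZ), add(Z, SSSZ))))))
  [11] S(S(S(S(add(SSZ, mul(add(Z, SZ), add(Z, SSSZ)))))))
  [12] S(S(S(S(S(add(SZ, mul(add(Z, SZ), add(Z, SSSZ))))))))
  [13] S(S(S(S(S(S(add(Z, mul(add(Z, SZ), add(Z, SSSZ)))))))))
  [14] S(S(S(S(S(S(mul(add(Z, SZ), add(Z, SSSZ))))))))
  [15] S(S(S(S(S(S(mul(SZ, add(Z, SSSZ))))))))
  [16] S(S(S(S(S(S(add(add(Z, SSSZ), mul(Z, add(Z, SSSZ)))))))))
  [17] S(S(S(S(S(S(add(SSSZ, mul(Z, add(Z, SSSZ)))))))))
  [18] S(S(S(S(S(S(S(add(SSZ, mul(Z, add(Z, SSSZ))))))))))
  [19] S(S(S(S(S(S(S(S(add(SZ, mul(Z, add(Z, SSSZ)))))))))))
  [20] S(S(S(S(S(S(S(S(S(add(Z, mul(Z, add(Z, SSSZ))))))))))))
  [21] S(S(S(S(S(S(S(S(S(mul(Z, add(Z, SSSZ)))))))))))
  [22] S^9(Z)

Answer: normal form = S^9(Z)  (in 22 steps)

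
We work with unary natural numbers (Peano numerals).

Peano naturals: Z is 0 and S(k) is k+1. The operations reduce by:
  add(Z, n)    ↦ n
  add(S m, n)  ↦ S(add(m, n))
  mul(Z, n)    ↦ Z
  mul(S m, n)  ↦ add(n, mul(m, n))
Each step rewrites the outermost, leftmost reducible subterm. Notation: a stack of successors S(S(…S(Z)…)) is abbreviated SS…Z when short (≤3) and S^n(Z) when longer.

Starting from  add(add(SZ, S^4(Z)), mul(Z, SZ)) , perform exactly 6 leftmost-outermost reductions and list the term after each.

Answer: after 6 steps: S(S(S(S(add(SZ, mul(Z, SZ))))))

Working:
  start: add(add(SZ, S^4(Z)), mul(Z, SZ))
  [1] add(S(add(Z, S^4(Z))), mul(Z, SZ))
  [2] S(add(add(Z, S^4(Z)), mul(Z, SZ)))
  [3] S(add(S^4(Z), mul(Z, SZ)))
  [4] S(S(add(SSSZ, mul(Z, SZ))))
  [5] S(S(S(add(SSZ, mul(Z, SZ)))))
  [6] S(S(S(S(add(SZ, mul(Z, SZ))))))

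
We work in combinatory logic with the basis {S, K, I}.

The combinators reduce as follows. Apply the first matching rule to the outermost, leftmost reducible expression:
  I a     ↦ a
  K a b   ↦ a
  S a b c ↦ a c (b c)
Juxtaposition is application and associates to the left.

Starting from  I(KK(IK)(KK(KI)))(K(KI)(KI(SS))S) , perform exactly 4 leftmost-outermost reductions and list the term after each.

  start: I(KK(IK)(KK(KI)))(K(KI)(KI(SS))S)
  →1  KK(IK)(KK(KI))(K(KI)(KI(SS))S)
  →2  K(KK(KI))(K(KI)(KI(SS))S)
  →3  KK(KI)
  →4  K

Answer: after 4 steps: K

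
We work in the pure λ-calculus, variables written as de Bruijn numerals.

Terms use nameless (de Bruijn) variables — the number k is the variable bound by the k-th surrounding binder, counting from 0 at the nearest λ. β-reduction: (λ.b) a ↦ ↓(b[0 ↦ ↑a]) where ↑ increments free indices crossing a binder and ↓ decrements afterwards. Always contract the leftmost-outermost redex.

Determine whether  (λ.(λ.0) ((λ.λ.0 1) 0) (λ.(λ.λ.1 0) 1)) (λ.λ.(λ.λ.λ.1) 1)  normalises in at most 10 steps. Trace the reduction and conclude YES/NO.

  start: (λ.(λ.0) ((λ.λ.0 1) 0) (λ.(λ.λ.1 0) 1)) (λ.λ.(λ.λ.λ.1) 1)
  →1  (λ.0) ((λ.λ.0 1) (λ.λ.(λ.λ.λ.1) 1)) (λ.(λ.λ.1 0) (λ.λ.(λ.λ.λ.1) 1))
  →2  (λ.λ.0 1) (λ.λ.(λ.λ.λ.1) 1) (λ.(λ.λ.1 0) (λ.λ.(λ.λ.λ.1) 1))
  →3  (λ.0 (λ.λ.(λ.λ.λ.1) 1)) (λ.(λ.λ.1 0) (λ.λ.(λ.λ.λ.1) 1))
  →4  (λ.(λ.λ.1 0) (λ.λ.(λ.λ.λ.1) 1)) (λ.λ.(λ.λ.λ.1) 1)
  →5  (λ.λ.1 0) (λ.λ.(λ.λ.λ.1) 1)
  →6  λ.(λ.λ.(λ.λ.λ.1) 1) 0
  →7  λ.λ.(λ.λ.λ.1) 1
  →8  λ.λ.λ.λ.1

Answer: YES — reaches normal form λ.λ.λ.λ.1 in 8 ≤ 10 steps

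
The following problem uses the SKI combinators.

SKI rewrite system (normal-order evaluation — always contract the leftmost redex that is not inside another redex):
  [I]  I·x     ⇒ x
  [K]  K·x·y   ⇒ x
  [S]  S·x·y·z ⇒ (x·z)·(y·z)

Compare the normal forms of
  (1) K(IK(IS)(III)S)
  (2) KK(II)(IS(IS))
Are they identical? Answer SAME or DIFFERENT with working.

Answer: SAME — A ⇓ K(SS), B ⇓ K(SS)

Derivation:
Term A:
  start: K(IK(IS)(III)S)
  [1] K(K(IS)(III)S)
  [2] K(ISS)
  [3] K(SS)

Term B:
  start: KK(II)(IS(IS))
  [1] K(IS(IS))
  [2] K(S(IS))
  [3] K(SS)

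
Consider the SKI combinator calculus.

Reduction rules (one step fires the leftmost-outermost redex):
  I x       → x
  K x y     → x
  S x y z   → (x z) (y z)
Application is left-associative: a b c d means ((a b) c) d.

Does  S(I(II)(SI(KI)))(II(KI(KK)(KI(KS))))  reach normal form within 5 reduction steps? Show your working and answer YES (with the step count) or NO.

Answer: NO — after 5 steps the term is S(SI(KI))(KI(KK)(KI(KS))), not yet normal

Derivation:
  start: S(I(II)(SI(KI)))(II(KI(KK)(KI(KS))))
  →1  S(II(SI(KI)))(II(KI(KK)(KI(KS))))
  →2  S(I(SI(KI)))(II(KI(KK)(KI(KS))))
  →3  S(SI(KI))(II(KI(KK)(KI(KS))))
  →4  S(SI(KI))(I(KI(KK)(KI(KS))))
  →5  S(SI(KI))(KI(KK)(KI(KS)))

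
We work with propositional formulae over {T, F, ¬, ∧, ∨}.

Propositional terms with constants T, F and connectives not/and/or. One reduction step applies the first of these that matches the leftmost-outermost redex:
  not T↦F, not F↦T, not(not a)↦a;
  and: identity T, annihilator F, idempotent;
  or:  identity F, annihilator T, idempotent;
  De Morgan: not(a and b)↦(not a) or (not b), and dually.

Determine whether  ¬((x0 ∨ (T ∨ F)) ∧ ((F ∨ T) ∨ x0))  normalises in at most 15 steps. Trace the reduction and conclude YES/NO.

  start: ¬((x0 ∨ (T ∨ F)) ∧ ((F ∨ T) ∨ x0))
  step 1: ¬(x0 ∨ (T ∨ F)) ∨ ¬((F ∨ T) ∨ x0)
  step 2: (¬x0 ∧ ¬(T ∨ F)) ∨ ¬((F ∨ T) ∨ x0)
  step 3: (¬x0 ∧ (¬T ∧ ¬F)) ∨ ¬((F ∨ T) ∨ x0)
  step 4: (¬x0 ∧ (F ∧ ¬F)) ∨ ¬((F ∨ T) ∨ x0)
  step 5: (¬x0 ∧ F) ∨ ¬((F ∨ T) ∨ x0)
  step 6: F ∨ ¬((F ∨ T) ∨ x0)
  step 7: ¬((F ∨ T) ∨ x0)
  step 8: ¬(F ∨ T) ∧ ¬x0
  step 9: (¬F ∧ ¬T) ∧ ¬x0
  step 10: (T ∧ ¬T) ∧ ¬x0
  step 11: ¬T ∧ ¬x0
  step 12: F ∧ ¬x0
  step 13: F

Answer: YES — reaches normal form F in 13 ≤ 15 steps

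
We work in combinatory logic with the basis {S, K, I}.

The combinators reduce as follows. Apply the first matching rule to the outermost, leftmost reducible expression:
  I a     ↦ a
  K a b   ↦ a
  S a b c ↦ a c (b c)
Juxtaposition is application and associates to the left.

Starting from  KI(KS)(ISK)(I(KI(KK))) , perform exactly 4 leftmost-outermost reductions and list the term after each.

  start: KI(KS)(ISK)(I(KI(KK)))
  [1] I(ISK)(I(KI(KK)))
  [2] ISK(I(KI(KK)))
  [3] SK(I(KI(KK)))
  [4] SK(KI(KK))

Answer: after 4 steps: SK(KI(KK))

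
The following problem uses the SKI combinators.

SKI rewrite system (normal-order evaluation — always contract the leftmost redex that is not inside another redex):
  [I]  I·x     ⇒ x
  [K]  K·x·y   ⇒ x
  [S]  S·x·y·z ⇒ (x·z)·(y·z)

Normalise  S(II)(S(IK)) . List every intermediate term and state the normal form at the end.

  start: S(II)(S(IK))
  →1  SI(S(IK))
  →2  SI(SK)

Answer: normal form = SI(SK)  (in 2 steps)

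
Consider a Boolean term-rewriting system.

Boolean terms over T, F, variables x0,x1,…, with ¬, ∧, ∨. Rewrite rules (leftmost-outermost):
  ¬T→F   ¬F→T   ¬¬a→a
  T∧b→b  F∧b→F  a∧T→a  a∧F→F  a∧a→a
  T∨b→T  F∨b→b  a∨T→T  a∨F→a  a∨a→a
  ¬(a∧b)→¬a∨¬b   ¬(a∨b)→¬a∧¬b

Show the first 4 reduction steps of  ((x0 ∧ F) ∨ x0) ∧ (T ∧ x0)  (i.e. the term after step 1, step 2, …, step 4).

Answer: after 4 steps: x0

Reduction:
  start: ((x0 ∧ F) ∨ x0) ∧ (T ∧ x0)
  [1] (F ∨ x0) ∧ (T ∧ x0)
  [2] x0 ∧ (T ∧ x0)
  [3] x0 ∧ x0
  [4] x0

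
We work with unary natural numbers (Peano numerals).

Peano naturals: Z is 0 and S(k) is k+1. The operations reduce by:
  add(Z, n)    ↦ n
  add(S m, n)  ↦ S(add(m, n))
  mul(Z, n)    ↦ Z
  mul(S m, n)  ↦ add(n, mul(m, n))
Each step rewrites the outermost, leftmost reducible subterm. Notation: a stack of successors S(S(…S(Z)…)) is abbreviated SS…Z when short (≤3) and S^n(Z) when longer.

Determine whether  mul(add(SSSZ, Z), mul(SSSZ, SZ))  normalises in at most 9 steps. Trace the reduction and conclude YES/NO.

  start: mul(add(SSSZ, Z), mul(SSSZ, SZ))
  step 1: mul(S(add(SSZ, Z)), mul(SSSZ, SZ))
  step 2: add(mul(SSSZ, SZ), mul(add(SSZ, Z), mul(SSSZ, SZ)))
  step 3: add(add(SZ, mul(SSZ, SZ)), mul(add(SSZ, Z), mul(SSSZ, SZ)))
  step 4: add(S(add(Z, mul(SSZ, SZ))), mul(add(SSZ, Z), mul(SSSZ, SZ)))
  step 5: S(add(add(Z, mul(SSZ, SZ)), mul(add(SSZ, Z), mul(SSSZ, SZ))))
  step 6: S(add(mul(SSZ, SZ), mul(add(SSZ, Z), mul(SSSZ, SZ))))
  step 7: S(add(add(SZ, mul(SZ, SZ)), mul(add(SSZ, Z), mul(SSSZ, SZ))))
  step 8: S(add(S(add(Z, mul(SZ, SZ))), mul(add(SSZ, Z), mul(SSSZ, SZ))))
  step 9: S(S(add(add(Z, mul(SZ, SZ)), mul(add(SSZ, Z), mul(SSSZ, SZ)))))

Answer: NO — after 9 steps the term is S(S(add(add(Z, mul(SZ, SZ)), mul(add(SSZ, Z), mul(SSSZ, SZ))))), not yet normal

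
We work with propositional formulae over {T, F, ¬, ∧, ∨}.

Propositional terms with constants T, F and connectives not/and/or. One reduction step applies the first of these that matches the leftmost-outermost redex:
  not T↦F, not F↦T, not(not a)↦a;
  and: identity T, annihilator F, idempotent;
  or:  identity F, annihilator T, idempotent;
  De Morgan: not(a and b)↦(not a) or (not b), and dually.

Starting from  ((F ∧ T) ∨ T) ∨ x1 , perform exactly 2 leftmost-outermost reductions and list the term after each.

Answer: after 2 steps: T

Reduction:
  start: ((F ∧ T) ∨ T) ∨ x1
  →1  T ∨ x1
  →2  T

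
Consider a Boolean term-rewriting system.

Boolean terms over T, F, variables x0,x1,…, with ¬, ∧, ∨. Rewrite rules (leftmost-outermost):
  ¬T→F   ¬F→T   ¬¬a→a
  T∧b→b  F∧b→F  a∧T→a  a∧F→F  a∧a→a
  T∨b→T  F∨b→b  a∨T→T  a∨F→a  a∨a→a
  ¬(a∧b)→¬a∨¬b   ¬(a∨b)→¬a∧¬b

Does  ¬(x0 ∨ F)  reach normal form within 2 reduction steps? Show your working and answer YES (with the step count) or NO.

Answer: NO — after 2 steps the term is ¬x0 ∧ T, not yet normal

Derivation:
  start: ¬(x0 ∨ F)
  →1  ¬x0 ∧ ¬F
  →2  ¬x0 ∧ T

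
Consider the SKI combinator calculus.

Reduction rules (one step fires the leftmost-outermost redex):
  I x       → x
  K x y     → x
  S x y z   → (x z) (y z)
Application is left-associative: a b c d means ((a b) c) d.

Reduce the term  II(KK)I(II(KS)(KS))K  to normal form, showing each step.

Answer: normal form = S  (in 7 steps)

Derivation:
  start: II(KK)I(II(KS)(KS))K
  →1  I(KK)I(II(KS)(KS))K
  →2  KKI(II(KS)(KS))K
  →3  K(II(KS)(KS))K
  →4  II(KS)(KS)
  →5  I(KS)(KS)
  →6  KS(KS)
  →7  S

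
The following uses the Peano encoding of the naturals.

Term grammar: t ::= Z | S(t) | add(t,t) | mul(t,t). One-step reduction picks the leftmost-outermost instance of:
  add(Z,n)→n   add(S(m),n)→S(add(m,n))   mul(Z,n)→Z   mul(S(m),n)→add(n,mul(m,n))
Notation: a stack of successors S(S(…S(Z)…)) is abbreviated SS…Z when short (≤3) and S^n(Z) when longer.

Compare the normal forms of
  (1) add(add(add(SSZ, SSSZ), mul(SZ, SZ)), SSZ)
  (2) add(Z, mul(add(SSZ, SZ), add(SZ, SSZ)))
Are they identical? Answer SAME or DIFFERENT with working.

Answer: DIFFERENT — A ⇓ S^8(Z), B ⇓ S^9(Z)

Working:
Term A:
  start: add(add(add(SSZ, SSSZ), mul(SZ, SZ)), SSZ)
  [1] add(add(S(add(SZ, SSSZ)), mul(SZ, SZ)), SSZ)
  [2] add(S(add(add(SZ, SSSZ), mul(SZ, SZ))), SSZ)
  [3] S(add(add(add(SZ, SSSZ), mul(SZ, SZ)), SSZ))
  [4] S(add(add(S(add(Z, SSSZ)), mul(SZ, SZ)), SSZ))
  [5] S(add(S(add(add(Z, SSSZ), mul(SZ, SZ))), SSZ))
  [6] S(S(add(add(add(Z, SSSZ), mul(SZ, SZ)), SSZ)))
  [7] S(S(add(add(SSSZ, mul(SZ, SZ)), SSZ)))
  [8] S(S(add(S(add(SSZ, mul(SZ, SZ))), SSZ)))
  [9] S(S(S(add(add(SSZ, mul(SZ, SZ)), SSZ))))
  [10] S(S(S(add(S(add(SZ, mul(SZ, SZ))), SSZ))))
  [11] S(S(S(S(add(add(SZ, mul(SZ, SZ)), SSZ)))))
  [12] S(S(S(S(add(S(add(Z, mul(SZ, SZ))), SSZ)))))
  [13] S(S(S(S(S(add(add(Z, mul(SZ, SZ)), SSZ))))))
  [14] S(S(S(S(S(add(mul(SZ, SZ), SSZ))))))
  [15] S(S(S(S(S(add(add(SZ, mul(Z, SZ)), SSZ))))))
  [16] S(S(S(S(S(add(S(add(Z, mul(Z, SZ))), SSZ))))))
  [17] S(S(S(S(S(S(add(add(Z, mul(Z, SZ)), SSZ)))))))
  [18] S(S(S(S(S(S(add(mul(Z, SZ), SSZ)))))))
  [19] S(S(S(S(S(S(add(Z, SSZ)))))))
  [20] S^8(Z)

Term B:
  start: add(Z, mul(add(SSZ, SZ), add(SZ, SSZ)))
  [1] mul(add(SSZ, SZ), add(SZ, SSZ))
  [2] mul(S(add(SZ, SZ)), add(SZ, SSZ))
  [3] add(add(SZ, SSZ), mul(add(SZ, SZ), add(SZ, SSZ)))
  [4] add(S(add(Z, SSZ)), mul(add(SZ, SZ), add(SZ, SSZ)))
  [5] S(add(add(Z, SSZ), mul(add(SZ, SZ), add(SZ, SSZ))))
  [6] S(add(SSZ, mul(add(SZ, SZ), add(SZ, SSZ))))
  [7] S(S(add(SZ, mul(add(SZ, SZ), add(SZ, SSZ)))))
  [8] S(S(S(add(Z, mul(add(SZ, SZ), add(SZ, SSZ))))))
  [9] S(S(S(mul(add(SZ, SZ), add(SZ, SSZ)))))
  [10] S(S(S(mul(S(add(Z, SZ)), add(SZ, SSZ)))))
  [11] S(S(S(add(add(SZ, SSZ), mul(add(Z, SZ), add(SZ, SSZ))))))
  [12] S(S(S(add(S(add(Z, SSZ)), mul(add(Z, SZ), add(SZ, SSZ))))))
  [13] S(S(S(S(add(add(Z, SSZ), mul(add(Z, SZ), add(SZ, SSZ)))))))
  [14] S(S(S(S(add(SSZ, mul(add(Z, SZ), add(SZ, SSZ)))))))
  [15] S(S(S(S(S(add(SZ, mul(add(Z, SZ), add(SZ, SSZ))))))))
  [16] S(S(S(S(S(S(add(Z, mul(add(Z, SZ), add(SZ, SSZ)))))))))
  [17] S(S(S(S(S(S(mul(add(Z, SZ), add(SZ, SSZ))))))))
  [18] S(S(S(S(S(S(mul(SZ, add(SZ, SSZ))))))))
  [19] S(S(S(S(S(S(add(add(SZ, SSZ), mul(Z, add(SZ, SSZ)))))))))
  [20] S(S(S(S(S(S(add(S(add(Z, SSZ)), mul(Z, add(SZ, SSZ)))))))))
  [21] S(S(S(S(S(S(S(add(add(Z, SSZ), mul(Z, add(SZ, SSZ))))))))))
  [22] S(S(S(S(S(S(S(add(SSZ, mul(Z, add(SZ, SSZ))))))))))
  [23] S(S(S(S(S(S(S(S(add(SZ, mul(Z, add(SZ, SSZ)))))))))))
  [24] S(S(S(S(S(S(S(S(S(add(Z, mul(Z, add(SZ, SSZ))))))))))))
  [25] S(S(S(S(S(S(S(S(S(mul(Z, add(SZ, SSZ)))))))))))
  [26] S^9(Z)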